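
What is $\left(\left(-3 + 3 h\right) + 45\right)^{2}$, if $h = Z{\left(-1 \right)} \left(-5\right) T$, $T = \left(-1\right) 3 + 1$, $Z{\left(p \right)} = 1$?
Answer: $5184$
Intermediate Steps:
$T = -2$ ($T = -3 + 1 = -2$)
$h = 10$ ($h = 1 \left(-5\right) \left(-2\right) = \left(-5\right) \left(-2\right) = 10$)
$\left(\left(-3 + 3 h\right) + 45\right)^{2} = \left(\left(-3 + 3 \cdot 10\right) + 45\right)^{2} = \left(\left(-3 + 30\right) + 45\right)^{2} = \left(27 + 45\right)^{2} = 72^{2} = 5184$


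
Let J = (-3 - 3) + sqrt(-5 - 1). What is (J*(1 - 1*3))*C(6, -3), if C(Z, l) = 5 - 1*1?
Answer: 48 - 8*I*sqrt(6) ≈ 48.0 - 19.596*I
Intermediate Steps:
C(Z, l) = 4 (C(Z, l) = 5 - 1 = 4)
J = -6 + I*sqrt(6) (J = -6 + sqrt(-6) = -6 + I*sqrt(6) ≈ -6.0 + 2.4495*I)
(J*(1 - 1*3))*C(6, -3) = ((-6 + I*sqrt(6))*(1 - 1*3))*4 = ((-6 + I*sqrt(6))*(1 - 3))*4 = ((-6 + I*sqrt(6))*(-2))*4 = (12 - 2*I*sqrt(6))*4 = 48 - 8*I*sqrt(6)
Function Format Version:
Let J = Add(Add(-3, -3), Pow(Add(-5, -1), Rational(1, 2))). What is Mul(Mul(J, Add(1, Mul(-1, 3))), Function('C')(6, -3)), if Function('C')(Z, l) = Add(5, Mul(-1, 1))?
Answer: Add(48, Mul(-8, I, Pow(6, Rational(1, 2)))) ≈ Add(48.000, Mul(-19.596, I))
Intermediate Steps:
Function('C')(Z, l) = 4 (Function('C')(Z, l) = Add(5, -1) = 4)
J = Add(-6, Mul(I, Pow(6, Rational(1, 2)))) (J = Add(-6, Pow(-6, Rational(1, 2))) = Add(-6, Mul(I, Pow(6, Rational(1, 2)))) ≈ Add(-6.0000, Mul(2.4495, I)))
Mul(Mul(J, Add(1, Mul(-1, 3))), Function('C')(6, -3)) = Mul(Mul(Add(-6, Mul(I, Pow(6, Rational(1, 2)))), Add(1, Mul(-1, 3))), 4) = Mul(Mul(Add(-6, Mul(I, Pow(6, Rational(1, 2)))), Add(1, -3)), 4) = Mul(Mul(Add(-6, Mul(I, Pow(6, Rational(1, 2)))), -2), 4) = Mul(Add(12, Mul(-2, I, Pow(6, Rational(1, 2)))), 4) = Add(48, Mul(-8, I, Pow(6, Rational(1, 2))))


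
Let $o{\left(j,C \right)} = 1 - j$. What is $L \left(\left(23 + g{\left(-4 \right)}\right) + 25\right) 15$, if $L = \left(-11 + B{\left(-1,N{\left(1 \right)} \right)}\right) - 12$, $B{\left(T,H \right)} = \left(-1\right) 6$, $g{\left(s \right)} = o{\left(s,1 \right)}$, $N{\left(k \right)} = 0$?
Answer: $-23055$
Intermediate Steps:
$g{\left(s \right)} = 1 - s$
$B{\left(T,H \right)} = -6$
$L = -29$ ($L = \left(-11 - 6\right) - 12 = -17 - 12 = -29$)
$L \left(\left(23 + g{\left(-4 \right)}\right) + 25\right) 15 = - 29 \left(\left(23 + \left(1 - -4\right)\right) + 25\right) 15 = - 29 \left(\left(23 + \left(1 + 4\right)\right) + 25\right) 15 = - 29 \left(\left(23 + 5\right) + 25\right) 15 = - 29 \left(28 + 25\right) 15 = - 29 \cdot 53 \cdot 15 = \left(-29\right) 795 = -23055$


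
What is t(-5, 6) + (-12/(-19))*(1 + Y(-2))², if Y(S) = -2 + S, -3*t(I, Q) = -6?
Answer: 146/19 ≈ 7.6842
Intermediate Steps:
t(I, Q) = 2 (t(I, Q) = -⅓*(-6) = 2)
t(-5, 6) + (-12/(-19))*(1 + Y(-2))² = 2 + (-12/(-19))*(1 + (-2 - 2))² = 2 + (-12*(-1/19))*(1 - 4)² = 2 + (12/19)*(-3)² = 2 + (12/19)*9 = 2 + 108/19 = 146/19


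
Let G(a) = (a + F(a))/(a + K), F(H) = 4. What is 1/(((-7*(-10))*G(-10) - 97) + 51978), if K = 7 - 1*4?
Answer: 1/51941 ≈ 1.9253e-5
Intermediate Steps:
K = 3 (K = 7 - 4 = 3)
G(a) = (4 + a)/(3 + a) (G(a) = (a + 4)/(a + 3) = (4 + a)/(3 + a))
1/(((-7*(-10))*G(-10) - 97) + 51978) = 1/(((-7*(-10))*((4 - 10)/(3 - 10)) - 97) + 51978) = 1/((70*(-6/(-7)) - 97) + 51978) = 1/((70*(-⅐*(-6)) - 97) + 51978) = 1/((70*(6/7) - 97) + 51978) = 1/((60 - 97) + 51978) = 1/(-37 + 51978) = 1/51941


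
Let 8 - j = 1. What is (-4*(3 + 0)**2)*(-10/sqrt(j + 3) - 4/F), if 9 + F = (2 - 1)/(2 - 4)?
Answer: -288/19 + 36*sqrt(10) ≈ 98.684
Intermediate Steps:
j = 7 (j = 8 - 1*1 = 8 - 1 = 7)
F = -19/2 (F = -9 + (2 - 1)/(2 - 4) = -9 + 1/(-2) = -9 + 1*(-1/2) = -9 - 1/2 = -19/2 ≈ -9.5000)
(-4*(3 + 0)**2)*(-10/sqrt(j + 3) - 4/F) = (-4*(3 + 0)**2)*(-10/sqrt(7 + 3) - 4/(-19/2)) = (-4*3**2)*(-10*sqrt(10)/10 - 4*(-2/19)) = (-4*9)*(-sqrt(10) + 8/19) = -36*(-sqrt(10) + 8/19) = -36*(8/19 - sqrt(10)) = -288/19 + 36*sqrt(10)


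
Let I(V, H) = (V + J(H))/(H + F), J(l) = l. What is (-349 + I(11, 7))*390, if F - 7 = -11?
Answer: -133770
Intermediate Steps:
F = -4 (F = 7 - 11 = -4)
I(V, H) = (H + V)/(-4 + H) (I(V, H) = (V + H)/(H - 4) = (H + V)/(-4 + H))
(-349 + I(11, 7))*390 = (-349 + (7 + 11)/(-4 + 7))*390 = (-349 + 18/3)*390 = (-349 + (1/3)*18)*390 = (-349 + 6)*390 = -343*390 = -133770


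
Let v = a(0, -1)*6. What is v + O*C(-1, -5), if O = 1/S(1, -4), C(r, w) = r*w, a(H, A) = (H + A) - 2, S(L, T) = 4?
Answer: -67/4 ≈ -16.750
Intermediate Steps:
a(H, A) = -2 + A + H (a(H, A) = (A + H) - 2 = -2 + A + H)
v = -18 (v = (-2 - 1 + 0)*6 = -3*6 = -18)
O = 1/4 ≈ 0.25000
v + O*C(-1, -5) = -18 + (-1*(-5))/4 = -18 + (1/4)*5 = -18 + 5/4 = -67/4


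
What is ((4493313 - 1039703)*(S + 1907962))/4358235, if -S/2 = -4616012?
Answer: 7694633409892/871647 ≈ 8.8277e+6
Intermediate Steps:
S = 9232024 (S = -2*(-4616012) = 9232024)
((4493313 - 1039703)*(S + 1907962))/4358235 = ((4493313 - 1039703)*(9232024 + 1907962))/4358235 = (3453610*11139986)*(1/4358235) = 38473167049460*(1/4358235) = 7694633409892/871647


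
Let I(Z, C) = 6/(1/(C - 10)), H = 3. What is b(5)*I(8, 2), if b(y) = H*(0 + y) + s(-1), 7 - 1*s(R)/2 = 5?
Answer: -912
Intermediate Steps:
s(R) = 4 (s(R) = 14 - 2*5 = 14 - 10 = 4)
I(Z, C) = -60 + 6*C (I(Z, C) = 6/(1/(-10 + C)) = 6*(-10 + C) = -60 + 6*C)
b(y) = 4 + 3*y (b(y) = 3*(0 + y) + 4 = 3*y + 4 = 4 + 3*y)
b(5)*I(8, 2) = (4 + 3*5)*(-60 + 6*2) = (4 + 15)*(-60 + 12) = 19*(-48) = -912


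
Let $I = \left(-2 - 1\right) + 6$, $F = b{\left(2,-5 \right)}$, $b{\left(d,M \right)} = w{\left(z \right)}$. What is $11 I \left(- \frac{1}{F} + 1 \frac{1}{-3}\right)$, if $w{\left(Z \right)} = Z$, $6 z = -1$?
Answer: $187$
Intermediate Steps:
$z = - \frac{1}{6}$ ($z = \frac{1}{6} \left(-1\right) = - \frac{1}{6} \approx -0.16667$)
$b{\left(d,M \right)} = - \frac{1}{6}$
$F = - \frac{1}{6} \approx -0.16667$
$I = 3$ ($I = -3 + 6 = 3$)
$11 I \left(- \frac{1}{F} + 1 \frac{1}{-3}\right) = 11 \cdot 3 \left(- \frac{1}{- \frac{1}{6}} + 1 \frac{1}{-3}\right) = 33 \left(\left(-1\right) \left(-6\right) + 1 \left(- \frac{1}{3}\right)\right) = 33 \left(6 - \frac{1}{3}\right) = 33 \cdot \frac{17}{3} = 187$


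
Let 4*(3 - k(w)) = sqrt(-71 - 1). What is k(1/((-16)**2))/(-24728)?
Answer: -3/24728 + 3*I*sqrt(2)/49456 ≈ -0.00012132 + 8.5786e-5*I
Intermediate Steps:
k(w) = 3 - 3*I*sqrt(2)/2 (k(w) = 3 - sqrt(-71 - 1)/4 = 3 - 3*I*sqrt(2)/2)
k(1/((-16)**2))/(-24728) = (3 - 3*I*sqrt(2)/2)/(-24728) = (3 - 3*I*sqrt(2)/2)*(-1/24728) = -3/24728 + 3*I*sqrt(2)/49456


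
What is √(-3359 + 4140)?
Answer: √781 ≈ 27.946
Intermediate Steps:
√(-3359 + 4140) = √781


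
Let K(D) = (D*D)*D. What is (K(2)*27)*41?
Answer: 8856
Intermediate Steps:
K(D) = D³ (K(D) = D²*D = D³)
(K(2)*27)*41 = (2³*27)*41 = (8*27)*41 = 216*41 = 8856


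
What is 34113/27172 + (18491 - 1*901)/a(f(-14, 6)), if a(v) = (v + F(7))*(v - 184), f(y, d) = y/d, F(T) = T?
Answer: -2017315491/106324036 ≈ -18.973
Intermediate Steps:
a(v) = (-184 + v)*(7 + v) (a(v) = (v + 7)*(v - 184) = (7 + v)*(-184 + v) = (-184 + v)*(7 + v))
34113/27172 + (18491 - 1*901)/a(f(-14, 6)) = 34113/27172 + (18491 - 1*901)/(-1288 + (-14/6)² - (-2478)/6) = 34113*(1/27172) + (18491 - 901)/(-1288 + (-14*⅙)² - (-2478)/6) = 34113/27172 + 17590/(-1288 + (-7/3)² - 177*(-7/3)) = 34113/27172 + 17590/(-1288 + 49/9 + 413) = 34113/27172 + 17590/(-7826/9) = 34113/27172 + 17590*(-9/7826) = 34113/27172 - 79155/3913 = -2017315491/106324036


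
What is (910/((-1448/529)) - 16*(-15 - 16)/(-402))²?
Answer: 2358000469207009/21177234576 ≈ 1.1135e+5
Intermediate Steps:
(910/((-1448/529)) - 16*(-15 - 16)/(-402))² = (910/((-1448*1/529)) - 16*(-31)*(-1/402))² = (910/(-1448/529) + 496*(-1/402))² = (910*(-529/1448) - 248/201)² = (-240695/724 - 248/201)² = (-48559247/145524)² = 2358000469207009/21177234576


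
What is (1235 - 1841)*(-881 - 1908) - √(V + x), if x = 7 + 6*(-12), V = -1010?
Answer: 1690134 - 5*I*√43 ≈ 1.6901e+6 - 32.787*I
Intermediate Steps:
x = -65 (x = 7 - 72 = -65)
(1235 - 1841)*(-881 - 1908) - √(V + x) = (1235 - 1841)*(-881 - 1908) - √(-1010 - 65) = -606*(-2789) - √(-1075) = 1690134 - 5*I*√43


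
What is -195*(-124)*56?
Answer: 1354080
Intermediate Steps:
-195*(-124)*56 = 24180*56 = 1354080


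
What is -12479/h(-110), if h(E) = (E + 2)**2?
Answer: -12479/11664 ≈ -1.0699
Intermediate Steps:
h(E) = (2 + E)**2
-12479/h(-110) = -12479/(2 - 110)**2 = -12479/((-108)**2) = -12479/11664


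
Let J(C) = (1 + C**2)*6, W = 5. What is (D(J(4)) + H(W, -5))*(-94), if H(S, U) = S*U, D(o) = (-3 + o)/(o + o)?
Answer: 78349/34 ≈ 2304.4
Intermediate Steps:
J(C) = 6 + 6*C**2
D(o) = (-3 + o)/(2*o) (D(o) = (-3 + o)/((2*o)) = (-3 + o)*(1/(2*o)) = (-3 + o)/(2*o))
(D(J(4)) + H(W, -5))*(-94) = ((-3 + (6 + 6*4**2))/(2*(6 + 6*4**2)) + 5*(-5))*(-94) = ((-3 + (6 + 6*16))/(2*(6 + 6*16)) - 25)*(-94) = ((-3 + (6 + 96))/(2*(6 + 96)) - 25)*(-94) = ((1/2)*(-3 + 102)/102 - 25)*(-94) = ((1/2)*(1/102)*99 - 25)*(-94) = (33/68 - 25)*(-94) = -1667/68*(-94) = 78349/34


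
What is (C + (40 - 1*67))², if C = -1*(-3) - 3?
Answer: 729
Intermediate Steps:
C = 0 (C = 3 - 3 = 0)
(C + (40 - 1*67))² = (0 + (40 - 1*67))² = (0 + (40 - 67))² = (0 - 27)² = (-27)² = 729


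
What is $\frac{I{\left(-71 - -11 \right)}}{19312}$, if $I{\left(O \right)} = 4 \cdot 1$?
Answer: $\frac{1}{4828} \approx 0.00020713$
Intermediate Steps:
$I{\left(O \right)} = 4$
$\frac{I{\left(-71 - -11 \right)}}{19312} = \frac{4}{19312} = 4 \cdot \frac{1}{19312} = \frac{1}{4828}$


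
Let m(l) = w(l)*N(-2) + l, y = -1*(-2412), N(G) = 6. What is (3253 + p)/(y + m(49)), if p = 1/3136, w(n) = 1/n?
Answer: 10201409/7718080 ≈ 1.3218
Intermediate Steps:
w(n) = 1/n
p = 1/3136 ≈ 0.00031888
y = 2412
m(l) = l + 6/l (m(l) = 6/l + l = l + 6/l)
(3253 + p)/(y + m(49)) = (3253 + 1/3136)/(2412 + (49 + 6/49)) = 10201409/(3136*(2412 + (49 + 6*(1/49)))) = 10201409/(3136*(2412 + (49 + 6/49))) = 10201409/(3136*(2412 + 2407/49)) = 10201409/(3136*(120595/49)) = (10201409/3136)*(49/120595) = 10201409/7718080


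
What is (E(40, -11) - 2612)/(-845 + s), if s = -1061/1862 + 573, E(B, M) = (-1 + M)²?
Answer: 4595416/507525 ≈ 9.0546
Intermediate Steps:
s = 1065865/1862 (s = -1061*1/1862 + 573 = -1061/1862 + 573 = 1065865/1862 ≈ 572.43)
(E(40, -11) - 2612)/(-845 + s) = ((-1 - 11)² - 2612)/(-845 + 1065865/1862) = ((-12)² - 2612)/(-507525/1862) = (144 - 2612)*(-1862/507525) = -2468*(-1862/507525) = 4595416/507525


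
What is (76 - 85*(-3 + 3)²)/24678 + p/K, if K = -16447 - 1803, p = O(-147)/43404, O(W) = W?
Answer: 10034162611/3258001899000 ≈ 0.0030799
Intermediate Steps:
p = -49/14468 (p = -147/43404 = -147*1/43404 = -49/14468 ≈ -0.0033868)
K = -18250
(76 - 85*(-3 + 3)²)/24678 + p/K = (76 - 85*(-3 + 3)²)/24678 - 49/14468/(-18250) = (76 - 85*0²)*(1/24678) - 49/14468*(-1/18250) = (76 - 85*0)*(1/24678) + 49/264041000 = (76 + 0)*(1/24678) + 49/264041000 = 76*(1/24678) + 49/264041000 = 38/12339 + 49/264041000 = 10034162611/3258001899000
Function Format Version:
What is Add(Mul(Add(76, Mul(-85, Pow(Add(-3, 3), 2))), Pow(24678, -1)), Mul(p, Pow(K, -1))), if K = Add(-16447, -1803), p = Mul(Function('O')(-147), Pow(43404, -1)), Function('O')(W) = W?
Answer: Rational(10034162611, 3258001899000) ≈ 0.0030799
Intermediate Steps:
p = Rational(-49, 14468) (p = Mul(-147, Pow(43404, -1)) = Mul(-147, Rational(1, 43404)) = Rational(-49, 14468) ≈ -0.0033868)
K = -18250
Add(Mul(Add(76, Mul(-85, Pow(Add(-3, 3), 2))), Pow(24678, -1)), Mul(p, Pow(K, -1))) = Add(Mul(Add(76, Mul(-85, Pow(Add(-3, 3), 2))), Pow(24678, -1)), Mul(Rational(-49, 14468), Pow(-18250, -1))) = Add(Mul(Add(76, Mul(-85, Pow(0, 2))), Rational(1, 24678)), Mul(Rational(-49, 14468), Rational(-1, 18250))) = Add(Mul(Add(76, Mul(-85, 0)), Rational(1, 24678)), Rational(49, 264041000)) = Add(Mul(Add(76, 0), Rational(1, 24678)), Rational(49, 264041000)) = Add(Mul(76, Rational(1, 24678)), Rational(49, 264041000)) = Add(Rational(38, 12339), Rational(49, 264041000)) = Rational(10034162611, 3258001899000)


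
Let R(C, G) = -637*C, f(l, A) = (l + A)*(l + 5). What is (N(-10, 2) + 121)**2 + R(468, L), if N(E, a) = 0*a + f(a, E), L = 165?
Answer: -293891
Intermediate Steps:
f(l, A) = (5 + l)*(A + l) (f(l, A) = (A + l)*(5 + l) = (5 + l)*(A + l))
N(E, a) = a**2 + 5*E + 5*a + E*a (N(E, a) = 0*a + (a**2 + 5*E + 5*a + E*a) = 0 + (a**2 + 5*E + 5*a + E*a) = a**2 + 5*E + 5*a + E*a)
(N(-10, 2) + 121)**2 + R(468, L) = ((2**2 + 5*(-10) + 5*2 - 10*2) + 121)**2 - 637*468 = ((4 - 50 + 10 - 20) + 121)**2 - 298116 = (-56 + 121)**2 - 298116 = 65**2 - 298116 = 4225 - 298116 = -293891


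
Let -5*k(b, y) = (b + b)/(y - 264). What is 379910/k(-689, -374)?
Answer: -605956450/689 ≈ -8.7947e+5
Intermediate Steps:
k(b, y) = -2*b/(5*(-264 + y)) (k(b, y) = -(b + b)/(5*(y - 264)) = -2*b/(5*(-264 + y)))
379910/k(-689, -374) = 379910/((-2*(-689)/(-1320 + 5*(-374)))) = 379910/((-2*(-689)/(-1320 - 1870))) = 379910/((-2*(-689)/(-3190))) = 379910/((-2*(-689)*(-1/3190))) = 379910/(-689/1595) = 379910*(-1595/689) = -605956450/689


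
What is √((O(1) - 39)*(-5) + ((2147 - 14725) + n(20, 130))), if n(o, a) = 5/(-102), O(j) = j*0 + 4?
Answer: I*√129041322/102 ≈ 111.37*I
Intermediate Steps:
O(j) = 4 (O(j) = 0 + 4 = 4)
n(o, a) = -5/102 (n(o, a) = 5*(-1/102) = -5/102)
√((O(1) - 39)*(-5) + ((2147 - 14725) + n(20, 130))) = √((4 - 39)*(-5) + ((2147 - 14725) - 5/102)) = √(-35*(-5) + (-12578 - 5/102)) = √(175 - 1282961/102) = √(-1265111/102) = I*√129041322/102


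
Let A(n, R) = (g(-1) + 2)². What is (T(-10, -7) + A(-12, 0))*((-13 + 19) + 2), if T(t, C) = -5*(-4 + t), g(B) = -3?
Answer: 568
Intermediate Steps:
T(t, C) = 20 - 5*t
A(n, R) = 1 (A(n, R) = (-3 + 2)² = (-1)² = 1)
(T(-10, -7) + A(-12, 0))*((-13 + 19) + 2) = ((20 - 5*(-10)) + 1)*((-13 + 19) + 2) = ((20 + 50) + 1)*(6 + 2) = (70 + 1)*8 = 71*8 = 568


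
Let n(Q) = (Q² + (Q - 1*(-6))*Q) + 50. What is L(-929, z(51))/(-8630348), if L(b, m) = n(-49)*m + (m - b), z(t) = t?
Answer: -116719/4315174 ≈ -0.027048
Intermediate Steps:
n(Q) = 50 + Q² + Q*(6 + Q) (n(Q) = (Q² + (Q + 6)*Q) + 50 = (Q² + (6 + Q)*Q) + 50 = (Q² + Q*(6 + Q)) + 50 = 50 + Q² + Q*(6 + Q))
L(b, m) = -b + 4559*m (L(b, m) = (50 + 2*(-49)² + 6*(-49))*m + (m - b) = (50 + 2*2401 - 294)*m + (m - b) = (50 + 4802 - 294)*m + (m - b) = 4558*m + (m - b) = -b + 4559*m)
L(-929, z(51))/(-8630348) = (-1*(-929) + 4559*51)/(-8630348) = (929 + 232509)*(-1/8630348) = 233438*(-1/8630348) = -116719/4315174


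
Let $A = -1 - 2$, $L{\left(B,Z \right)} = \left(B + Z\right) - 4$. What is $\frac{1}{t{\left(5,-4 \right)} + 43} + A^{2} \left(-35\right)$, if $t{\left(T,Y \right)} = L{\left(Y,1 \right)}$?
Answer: $- \frac{11339}{36} \approx -314.97$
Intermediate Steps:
$L{\left(B,Z \right)} = -4 + B + Z$
$t{\left(T,Y \right)} = -3 + Y$ ($t{\left(T,Y \right)} = -4 + Y + 1 = -3 + Y$)
$A = -3$ ($A = -1 - 2 = -3$)
$\frac{1}{t{\left(5,-4 \right)} + 43} + A^{2} \left(-35\right) = \frac{1}{\left(-3 - 4\right) + 43} + \left(-3\right)^{2} \left(-35\right) = \frac{1}{-7 + 43} + 9 \left(-35\right) = \frac{1}{36} - 315 = - \frac{11339}{36}$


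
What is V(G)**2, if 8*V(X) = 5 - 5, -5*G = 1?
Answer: 0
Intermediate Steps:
G = -1/5 (G = -1/5*1 = -1/5 ≈ -0.20000)
V(X) = 0 (V(X) = (5 - 5)/8 = (1/8)*0 = 0)
V(G)**2 = 0**2 = 0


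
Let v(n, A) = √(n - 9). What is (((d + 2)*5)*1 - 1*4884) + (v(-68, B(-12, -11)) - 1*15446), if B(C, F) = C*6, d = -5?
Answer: -20345 + I*√77 ≈ -20345.0 + 8.775*I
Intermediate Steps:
B(C, F) = 6*C
v(n, A) = √(-9 + n)
(((d + 2)*5)*1 - 1*4884) + (v(-68, B(-12, -11)) - 1*15446) = (((-5 + 2)*5)*1 - 1*4884) + (√(-9 - 68) - 1*15446) = (-3*5*1 - 4884) + (√(-77) - 15446) = (-15*1 - 4884) + (I*√77 - 15446) = (-15 - 4884) + (-15446 + I*√77) = -4899 + (-15446 + I*√77) = -20345 + I*√77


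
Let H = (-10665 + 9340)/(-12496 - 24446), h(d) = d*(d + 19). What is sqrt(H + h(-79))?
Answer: sqrt(6468780813510)/36942 ≈ 68.848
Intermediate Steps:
h(d) = d*(19 + d)
H = 1325/36942 (H = -1325/(-36942) = -1325*(-1/36942) = 1325/36942 ≈ 0.035867)
sqrt(H + h(-79)) = sqrt(1325/36942 - 79*(19 - 79)) = sqrt(1325/36942 - 79*(-60)) = sqrt(1325/36942 + 4740) = sqrt(175106405/36942) = sqrt(6468780813510)/36942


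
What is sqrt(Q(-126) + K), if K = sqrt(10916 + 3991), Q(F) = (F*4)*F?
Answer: sqrt(63504 + sqrt(14907)) ≈ 252.24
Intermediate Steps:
Q(F) = 4*F**2 (Q(F) = (4*F)*F = 4*F**2)
K = sqrt(14907) ≈ 122.09
sqrt(Q(-126) + K) = sqrt(4*(-126)**2 + sqrt(14907)) = sqrt(4*15876 + sqrt(14907)) = sqrt(63504 + sqrt(14907))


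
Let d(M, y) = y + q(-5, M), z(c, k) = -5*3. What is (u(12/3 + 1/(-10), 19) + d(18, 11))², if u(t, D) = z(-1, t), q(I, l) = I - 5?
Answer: 196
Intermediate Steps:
q(I, l) = -5 + I
z(c, k) = -15
d(M, y) = -10 + y (d(M, y) = y + (-5 - 5) = y - 10 = -10 + y)
u(t, D) = -15
(u(12/3 + 1/(-10), 19) + d(18, 11))² = (-15 + (-10 + 11))² = (-15 + 1)² = (-14)² = 196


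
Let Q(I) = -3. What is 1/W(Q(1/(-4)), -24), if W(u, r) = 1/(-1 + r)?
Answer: -25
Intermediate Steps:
1/W(Q(1/(-4)), -24) = 1/(1/(-1 - 24)) = 1/(1/(-25)) = 1/(-1/25) = -25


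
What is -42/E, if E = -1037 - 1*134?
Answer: 42/1171 ≈ 0.035867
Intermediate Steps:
E = -1171 (E = -1037 - 134 = -1171)
-42/E = -42/(-1171) = -42*(-1/1171) = 42/1171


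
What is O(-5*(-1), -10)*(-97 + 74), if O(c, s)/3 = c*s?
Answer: 3450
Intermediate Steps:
O(c, s) = 3*c*s (O(c, s) = 3*(c*s) = 3*c*s)
O(-5*(-1), -10)*(-97 + 74) = (3*(-5*(-1))*(-10))*(-97 + 74) = (3*5*(-10))*(-23) = -150*(-23) = 3450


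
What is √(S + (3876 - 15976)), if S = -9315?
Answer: I*√21415 ≈ 146.34*I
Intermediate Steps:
√(S + (3876 - 15976)) = √(-9315 + (3876 - 15976)) = √(-9315 - 12100) = √(-21415) = I*√21415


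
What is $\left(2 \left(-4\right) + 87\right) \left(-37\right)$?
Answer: $-2923$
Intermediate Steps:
$\left(2 \left(-4\right) + 87\right) \left(-37\right) = \left(-8 + 87\right) \left(-37\right) = 79 \left(-37\right) = -2923$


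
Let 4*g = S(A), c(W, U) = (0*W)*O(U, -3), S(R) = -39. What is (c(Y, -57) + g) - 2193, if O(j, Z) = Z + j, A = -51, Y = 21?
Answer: -8811/4 ≈ -2202.8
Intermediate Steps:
c(W, U) = 0 (c(W, U) = (0*W)*(-3 + U) = 0*(-3 + U) = 0)
g = -39/4 (g = (¼)*(-39) = -39/4 ≈ -9.7500)
(c(Y, -57) + g) - 2193 = (0 - 39/4) - 2193 = -39/4 - 2193 = -8811/4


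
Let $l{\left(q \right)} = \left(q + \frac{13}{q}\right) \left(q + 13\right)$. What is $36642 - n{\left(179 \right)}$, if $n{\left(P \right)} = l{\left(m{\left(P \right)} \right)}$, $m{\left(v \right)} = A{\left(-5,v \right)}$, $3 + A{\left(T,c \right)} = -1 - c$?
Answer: $\frac{1010146}{183} \approx 5519.9$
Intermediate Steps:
$A{\left(T,c \right)} = -4 - c$ ($A{\left(T,c \right)} = -3 - \left(1 + c\right) = -4 - c$)
$m{\left(v \right)} = -4 - v$
$l{\left(q \right)} = \left(13 + q\right) \left(q + \frac{13}{q}\right)$ ($l{\left(q \right)} = \left(q + \frac{13}{q}\right) \left(13 + q\right) = \left(13 + q\right) \left(q + \frac{13}{q}\right)$)
$n{\left(P \right)} = -39 + \left(-4 - P\right)^{2} - 13 P + \frac{169}{-4 - P}$ ($n{\left(P \right)} = 13 + \left(-4 - P\right)^{2} + 13 \left(-4 - P\right) + \frac{169}{-4 - P} = 13 + \left(-4 - P\right)^{2} - \left(52 + 13 P\right) + \frac{169}{-4 - P} = -39 + \left(-4 - P\right)^{2} - 13 P + \frac{169}{-4 - P}$)
$36642 - n{\left(179 \right)} = 36642 - \frac{-261 + 179^{3} - 179^{2} - 7697}{4 + 179} = 36642 - \frac{-261 + 5735339 - 32041 - 7697}{183} = 36642 - \frac{1}{183} \cdot 5695340 = 36642 - \frac{5695340}{183} = \frac{1010146}{183}$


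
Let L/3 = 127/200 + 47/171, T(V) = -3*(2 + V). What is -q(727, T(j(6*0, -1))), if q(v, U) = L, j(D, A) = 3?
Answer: -31117/11400 ≈ -2.7296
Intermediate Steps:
T(V) = -6 - 3*V
L = 31117/11400 (L = 3*(127/200 + 47/171) = 3*(31117/34200) = 31117/11400 ≈ 2.7296)
q(v, U) = 31117/11400
-q(727, T(j(6*0, -1))) = -1*31117/11400 = -31117/11400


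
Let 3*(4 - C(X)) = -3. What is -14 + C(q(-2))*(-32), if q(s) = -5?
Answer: -174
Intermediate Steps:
C(X) = 5 (C(X) = 4 - ⅓*(-3) = 4 + 1 = 5)
-14 + C(q(-2))*(-32) = -14 + 5*(-32) = -14 - 160 = -174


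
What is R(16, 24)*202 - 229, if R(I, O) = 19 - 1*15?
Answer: 579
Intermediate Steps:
R(I, O) = 4 (R(I, O) = 19 - 15 = 4)
R(16, 24)*202 - 229 = 4*202 - 229 = 808 - 229 = 579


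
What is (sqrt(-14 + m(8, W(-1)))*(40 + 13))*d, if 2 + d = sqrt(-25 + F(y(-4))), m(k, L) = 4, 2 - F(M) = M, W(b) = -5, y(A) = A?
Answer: 53*I*sqrt(10)*(-2 + I*sqrt(19)) ≈ -730.55 - 335.2*I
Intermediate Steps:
F(M) = 2 - M
d = -2 + I*sqrt(19) (d = -2 + sqrt(-25 + (2 - 1*(-4))) = -2 + sqrt(-25 + (2 + 4)) = -2 + sqrt(-25 + 6) = -2 + sqrt(-19) = -2 + I*sqrt(19) ≈ -2.0 + 4.3589*I)
(sqrt(-14 + m(8, W(-1)))*(40 + 13))*d = (sqrt(-14 + 4)*(40 + 13))*(-2 + I*sqrt(19)) = (sqrt(-10)*53)*(-2 + I*sqrt(19)) = ((I*sqrt(10))*53)*(-2 + I*sqrt(19)) = (53*I*sqrt(10))*(-2 + I*sqrt(19)) = 53*I*sqrt(10)*(-2 + I*sqrt(19))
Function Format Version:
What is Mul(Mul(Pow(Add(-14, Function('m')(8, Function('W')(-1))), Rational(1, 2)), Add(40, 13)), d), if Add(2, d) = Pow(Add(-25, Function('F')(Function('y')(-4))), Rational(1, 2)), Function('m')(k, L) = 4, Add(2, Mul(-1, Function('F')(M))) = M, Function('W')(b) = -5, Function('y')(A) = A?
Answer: Mul(53, I, Pow(10, Rational(1, 2)), Add(-2, Mul(I, Pow(19, Rational(1, 2))))) ≈ Add(-730.55, Mul(-335.20, I))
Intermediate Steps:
Function('F')(M) = Add(2, Mul(-1, M))
d = Add(-2, Mul(I, Pow(19, Rational(1, 2)))) (d = Add(-2, Pow(Add(-25, Add(2, Mul(-1, -4))), Rational(1, 2))) = Add(-2, Pow(Add(-25, Add(2, 4)), Rational(1, 2))) = Add(-2, Pow(Add(-25, 6), Rational(1, 2))) = Add(-2, Pow(-19, Rational(1, 2))) = Add(-2, Mul(I, Pow(19, Rational(1, 2)))) ≈ Add(-2.0000, Mul(4.3589, I)))
Mul(Mul(Pow(Add(-14, Function('m')(8, Function('W')(-1))), Rational(1, 2)), Add(40, 13)), d) = Mul(Mul(Pow(Add(-14, 4), Rational(1, 2)), Add(40, 13)), Add(-2, Mul(I, Pow(19, Rational(1, 2))))) = Mul(Mul(Pow(-10, Rational(1, 2)), 53), Add(-2, Mul(I, Pow(19, Rational(1, 2))))) = Mul(Mul(Mul(I, Pow(10, Rational(1, 2))), 53), Add(-2, Mul(I, Pow(19, Rational(1, 2))))) = Mul(Mul(53, I, Pow(10, Rational(1, 2))), Add(-2, Mul(I, Pow(19, Rational(1, 2))))) = Mul(53, I, Pow(10, Rational(1, 2)), Add(-2, Mul(I, Pow(19, Rational(1, 2)))))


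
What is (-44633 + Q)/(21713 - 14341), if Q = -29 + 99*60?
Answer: -1019/194 ≈ -5.2526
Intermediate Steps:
Q = 5911 (Q = -29 + 5940 = 5911)
(-44633 + Q)/(21713 - 14341) = (-44633 + 5911)/(21713 - 14341) = -38722/7372 = -38722*1/7372 = -1019/194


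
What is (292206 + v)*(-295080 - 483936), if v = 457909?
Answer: -584351586840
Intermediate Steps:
(292206 + v)*(-295080 - 483936) = (292206 + 457909)*(-295080 - 483936) = 750115*(-779016) = -584351586840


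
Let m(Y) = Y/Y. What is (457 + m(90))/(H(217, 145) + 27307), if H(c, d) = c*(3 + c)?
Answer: 458/75047 ≈ 0.0061028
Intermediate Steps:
m(Y) = 1
(457 + m(90))/(H(217, 145) + 27307) = (457 + 1)/(217*(3 + 217) + 27307) = 458/(217*220 + 27307) = 458/(47740 + 27307) = 458/75047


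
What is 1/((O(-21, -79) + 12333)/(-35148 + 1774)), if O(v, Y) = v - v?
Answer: -33374/12333 ≈ -2.7061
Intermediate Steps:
O(v, Y) = 0
1/((O(-21, -79) + 12333)/(-35148 + 1774)) = 1/((0 + 12333)/(-35148 + 1774)) = 1/(12333/(-33374)) = 1/(12333*(-1/33374)) = 1/(-12333/33374) = -33374/12333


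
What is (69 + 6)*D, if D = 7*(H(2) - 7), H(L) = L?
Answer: -2625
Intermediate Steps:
D = -35 (D = 7*(2 - 7) = 7*(-5) = -35)
(69 + 6)*D = (69 + 6)*(-35) = 75*(-35) = -2625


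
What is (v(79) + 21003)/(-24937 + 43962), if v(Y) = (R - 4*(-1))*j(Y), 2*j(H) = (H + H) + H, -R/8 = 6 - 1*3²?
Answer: 24321/19025 ≈ 1.2784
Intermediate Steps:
R = 24 (R = -8*(6 - 1*3²) = -8*(6 - 1*9) = -8*(6 - 9) = -8*(-3) = 24)
j(H) = 3*H/2 (j(H) = ((H + H) + H)/2 = (2*H + H)/2 = (3*H)/2 = 3*H/2)
v(Y) = 42*Y (v(Y) = (24 - 4*(-1))*(3*Y/2) = (24 + 4)*(3*Y/2) = 28*(3*Y/2) = 42*Y)
(v(79) + 21003)/(-24937 + 43962) = (42*79 + 21003)/(-24937 + 43962) = (3318 + 21003)/19025 = 24321*(1/19025) = 24321/19025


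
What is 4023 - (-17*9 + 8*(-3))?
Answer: 4200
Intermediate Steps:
4023 - (-17*9 + 8*(-3)) = 4023 - (-153 - 24) = 4023 - 1*(-177) = 4023 + 177 = 4200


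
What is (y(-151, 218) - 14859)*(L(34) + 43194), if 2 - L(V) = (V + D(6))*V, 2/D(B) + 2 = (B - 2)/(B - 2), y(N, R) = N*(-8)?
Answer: -574816308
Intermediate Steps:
y(N, R) = -8*N
D(B) = -2 (D(B) = 2/(-2 + (B - 2)/(B - 2)) = 2/(-2 + (-2 + B)/(-2 + B)) = 2/(-2 + 1) = 2/(-1) = 2*(-1) = -2)
L(V) = 2 - V*(-2 + V) (L(V) = 2 - (V - 2)*V = 2 - (-2 + V)*V = 2 - V*(-2 + V))
(y(-151, 218) - 14859)*(L(34) + 43194) = (-8*(-151) - 14859)*((2 - 1*34**2 + 2*34) + 43194) = (1208 - 14859)*((2 - 1*1156 + 68) + 43194) = -13651*((2 - 1156 + 68) + 43194) = -13651*(-1086 + 43194) = -13651*42108 = -574816308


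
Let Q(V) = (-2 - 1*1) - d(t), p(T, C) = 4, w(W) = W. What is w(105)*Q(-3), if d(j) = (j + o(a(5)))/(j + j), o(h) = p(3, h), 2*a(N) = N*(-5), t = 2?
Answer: -945/2 ≈ -472.50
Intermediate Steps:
a(N) = -5*N/2 (a(N) = (N*(-5))/2 = (-5*N)/2 = -5*N/2)
o(h) = 4
d(j) = (4 + j)/(2*j) (d(j) = (j + 4)/(j + j) = (4 + j)/((2*j)) = (4 + j)*(1/(2*j)) = (4 + j)/(2*j))
Q(V) = -9/2 (Q(V) = (-2 - 1*1) - (4 + 2)/(2*2) = (-2 - 1) - 6/(2*2) = -3 - 1*3/2 = -3 - 3/2 = -9/2)
w(105)*Q(-3) = 105*(-9/2) = -945/2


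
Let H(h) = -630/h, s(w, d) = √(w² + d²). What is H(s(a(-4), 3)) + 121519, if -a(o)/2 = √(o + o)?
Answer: 121519 + 630*I*√23/23 ≈ 1.2152e+5 + 131.36*I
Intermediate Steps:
a(o) = -2*√2*√o (a(o) = -2*√(o + o) = -2*√2*√o)
s(w, d) = √(d² + w²)
H(s(a(-4), 3)) + 121519 = -630/√(3² + (-2*√2*√(-4))²) + 121519 = -630/√(9 + (-2*√2*2*I)²) + 121519 = -630/√(9 + (-4*I*√2)²) + 121519 = -630/√(9 - 32) + 121519 = -630*(-I*√23/23) + 121519 = -(-630)*I*√23/23 + 121519 = 630*I*√23/23 + 121519 = 121519 + 630*I*√23/23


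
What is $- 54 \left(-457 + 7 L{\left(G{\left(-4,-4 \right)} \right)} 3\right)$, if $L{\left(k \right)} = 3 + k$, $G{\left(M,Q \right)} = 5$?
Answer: $15606$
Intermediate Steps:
$- 54 \left(-457 + 7 L{\left(G{\left(-4,-4 \right)} \right)} 3\right) = - 54 \left(-457 + 7 \left(3 + 5\right) 3\right) = - 54 \left(-457 + 7 \cdot 8 \cdot 3\right) = - 54 \left(-457 + 56 \cdot 3\right) = - 54 \left(-457 + 168\right) = \left(-54\right) \left(-289\right) = 15606$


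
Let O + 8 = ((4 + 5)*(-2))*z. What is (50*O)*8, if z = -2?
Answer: 11200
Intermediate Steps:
O = 28 (O = -8 + ((4 + 5)*(-2))*(-2) = -8 + (9*(-2))*(-2) = -8 - 18*(-2) = -8 + 36 = 28)
(50*O)*8 = (50*28)*8 = 1400*8 = 11200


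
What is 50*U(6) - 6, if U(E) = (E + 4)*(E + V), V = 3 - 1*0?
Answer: 4494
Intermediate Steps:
V = 3 (V = 3 + 0 = 3)
U(E) = (3 + E)*(4 + E) (U(E) = (E + 4)*(E + 3) = (4 + E)*(3 + E) = (3 + E)*(4 + E))
50*U(6) - 6 = 50*(12 + 6**2 + 7*6) - 6 = 50*(12 + 36 + 42) - 6 = 50*90 - 6 = 4500 - 6 = 4494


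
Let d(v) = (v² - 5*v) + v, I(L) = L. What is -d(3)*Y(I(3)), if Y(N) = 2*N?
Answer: 18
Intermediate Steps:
d(v) = v² - 4*v
-d(3)*Y(I(3)) = -3*(-4 + 3)*2*3 = -3*(-1)*6 = -(-3)*6 = -1*(-18) = 18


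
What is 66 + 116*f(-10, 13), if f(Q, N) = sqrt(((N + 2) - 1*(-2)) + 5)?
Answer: 66 + 116*sqrt(22) ≈ 610.09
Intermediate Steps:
f(Q, N) = sqrt(9 + N) (f(Q, N) = sqrt(((2 + N) + 2) + 5) = sqrt((4 + N) + 5) = sqrt(9 + N))
66 + 116*f(-10, 13) = 66 + 116*sqrt(9 + 13) = 66 + 116*sqrt(22)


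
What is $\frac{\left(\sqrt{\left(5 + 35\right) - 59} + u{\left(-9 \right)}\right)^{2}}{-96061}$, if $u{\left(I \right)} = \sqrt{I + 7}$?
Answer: $\frac{3}{13723} + \frac{2 \sqrt{38}}{96061} \approx 0.00034695$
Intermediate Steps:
$u{\left(I \right)} = \sqrt{7 + I}$
$\frac{\left(\sqrt{\left(5 + 35\right) - 59} + u{\left(-9 \right)}\right)^{2}}{-96061} = \frac{\left(\sqrt{\left(5 + 35\right) - 59} + \sqrt{7 - 9}\right)^{2}}{-96061} = \left(\sqrt{40 - 59} + \sqrt{-2}\right)^{2} \left(- \frac{1}{96061}\right) = \left(\sqrt{-19} + i \sqrt{2}\right)^{2} \left(- \frac{1}{96061}\right) = \left(i \sqrt{19} + i \sqrt{2}\right)^{2} \left(- \frac{1}{96061}\right) = \left(i \sqrt{2} + i \sqrt{19}\right)^{2} \left(- \frac{1}{96061}\right) = - \frac{\left(i \sqrt{2} + i \sqrt{19}\right)^{2}}{96061}$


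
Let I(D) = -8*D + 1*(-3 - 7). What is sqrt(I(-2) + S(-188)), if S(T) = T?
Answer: I*sqrt(182) ≈ 13.491*I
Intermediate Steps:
I(D) = -10 - 8*D (I(D) = -8*D + 1*(-10) = -8*D - 10 = -10 - 8*D)
sqrt(I(-2) + S(-188)) = sqrt((-10 - 8*(-2)) - 188) = sqrt((-10 + 16) - 188) = sqrt(6 - 188) = sqrt(-182) = I*sqrt(182)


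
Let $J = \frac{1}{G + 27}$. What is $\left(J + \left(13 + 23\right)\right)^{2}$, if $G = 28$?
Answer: $\frac{3924361}{3025} \approx 1297.3$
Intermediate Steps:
$J = \frac{1}{55}$ ($J = \frac{1}{28 + 27} = \frac{1}{55} \approx 0.018182$)
$\left(J + \left(13 + 23\right)\right)^{2} = \left(\frac{1}{55} + \left(13 + 23\right)\right)^{2} = \left(\frac{1}{55} + 36\right)^{2} = \left(\frac{1981}{55}\right)^{2} = \frac{3924361}{3025}$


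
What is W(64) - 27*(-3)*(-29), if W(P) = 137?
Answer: -2212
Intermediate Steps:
W(64) - 27*(-3)*(-29) = 137 - 27*(-3)*(-29) = 137 - (-81)*(-29) = 137 - 1*2349 = 137 - 2349 = -2212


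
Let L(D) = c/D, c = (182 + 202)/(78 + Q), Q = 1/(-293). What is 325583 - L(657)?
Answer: 1629480039977/5004807 ≈ 3.2558e+5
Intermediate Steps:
Q = -1/293 ≈ -0.0034130
c = 112512/22853 (c = (182 + 202)/(78 - 1/293) = 384/(22853/293) = 384*(293/22853) = 112512/22853 ≈ 4.9233)
L(D) = 112512/(22853*D)
325583 - L(657) = 325583 - 112512/(22853*657) = 325583 - 1*37504/5004807 = 325583 - 37504/5004807 = 1629480039977/5004807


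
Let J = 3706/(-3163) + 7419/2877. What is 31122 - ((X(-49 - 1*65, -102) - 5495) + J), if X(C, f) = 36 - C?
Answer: 110611702994/3033317 ≈ 36466.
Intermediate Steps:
J = 4268045/3033317 (J = 3706*(-1/3163) + 7419*(1/2877) = -3706/3163 + 2473/959 = 4268045/3033317 ≈ 1.4071)
31122 - ((X(-49 - 1*65, -102) - 5495) + J) = 31122 - (((36 - (-49 - 1*65)) - 5495) + 4268045/3033317) = 31122 - (((36 - (-49 - 65)) - 5495) + 4268045/3033317) = 31122 - (((36 - 1*(-114)) - 5495) + 4268045/3033317) = 31122 - (((36 + 114) - 5495) + 4268045/3033317) = 31122 - ((150 - 5495) + 4268045/3033317) = 31122 - (-5345 + 4268045/3033317) = 31122 - 1*(-16208811320/3033317) = 31122 + 16208811320/3033317 = 110611702994/3033317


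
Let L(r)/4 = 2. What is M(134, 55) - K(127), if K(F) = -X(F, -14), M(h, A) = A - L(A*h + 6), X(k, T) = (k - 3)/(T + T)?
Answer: 298/7 ≈ 42.571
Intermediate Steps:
L(r) = 8 (L(r) = 4*2 = 8)
X(k, T) = (-3 + k)/(2*T) (X(k, T) = (-3 + k)/((2*T)) = (-3 + k)*(1/(2*T)) = (-3 + k)/(2*T))
M(h, A) = -8 + A (M(h, A) = A - 1*8 = A - 8 = -8 + A)
K(F) = -3/28 + F/28 (K(F) = -(-3 + F)/(2*(-14)) = -(-1)*(-3 + F)/(2*14) = -(3/28 - F/28) = -3/28 + F/28)
M(134, 55) - K(127) = (-8 + 55) - (-3/28 + (1/28)*127) = 47 - (-3/28 + 127/28) = 47 - 1*31/7 = 47 - 31/7 = 298/7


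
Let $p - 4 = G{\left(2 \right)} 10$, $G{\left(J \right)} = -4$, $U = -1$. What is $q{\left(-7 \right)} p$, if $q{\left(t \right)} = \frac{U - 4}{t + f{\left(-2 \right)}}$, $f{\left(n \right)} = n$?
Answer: $-20$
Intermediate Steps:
$q{\left(t \right)} = - \frac{5}{-2 + t}$ ($q{\left(t \right)} = \frac{-1 - 4}{t - 2} = - \frac{5}{-2 + t}$)
$p = -36$ ($p = 4 - 40 = -36$)
$q{\left(-7 \right)} p = - \frac{5}{-2 - 7} \left(-36\right) = - \frac{5}{-9} \left(-36\right) = \left(-5\right) \left(- \frac{1}{9}\right) \left(-36\right) = \frac{5}{9} \left(-36\right) = -20$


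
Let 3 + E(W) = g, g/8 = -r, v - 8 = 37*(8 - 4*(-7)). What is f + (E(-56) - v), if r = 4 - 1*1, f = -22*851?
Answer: -20089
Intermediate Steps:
f = -18722
r = 3 (r = 4 - 1 = 3)
v = 1340 (v = 8 + 37*(8 - 4*(-7)) = 8 + 37*(8 + 28) = 8 + 37*36 = 8 + 1332 = 1340)
g = -24 (g = 8*(-1*3) = 8*(-3) = -24)
E(W) = -27 (E(W) = -3 - 24 = -27)
f + (E(-56) - v) = -18722 + (-27 - 1*1340) = -18722 + (-27 - 1340) = -18722 - 1367 = -20089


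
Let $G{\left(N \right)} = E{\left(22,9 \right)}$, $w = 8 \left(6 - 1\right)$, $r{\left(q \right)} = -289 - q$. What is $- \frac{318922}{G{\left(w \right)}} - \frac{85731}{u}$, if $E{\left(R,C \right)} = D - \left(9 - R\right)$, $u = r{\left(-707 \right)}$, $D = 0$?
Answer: $- \frac{134423899}{5434} \approx -24738.0$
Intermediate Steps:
$w = 40$ ($w = 8 \cdot 5 = 40$)
$u = 418$ ($u = -289 - -707 = -289 + 707 = 418$)
$E{\left(R,C \right)} = -9 + R$ ($E{\left(R,C \right)} = 0 - \left(9 - R\right) = 0 + \left(-9 + R\right) = -9 + R$)
$G{\left(N \right)} = 13$ ($G{\left(N \right)} = -9 + 22 = 13$)
$- \frac{318922}{G{\left(w \right)}} - \frac{85731}{u} = - \frac{318922}{13} - \frac{85731}{418} = - \frac{134423899}{5434}$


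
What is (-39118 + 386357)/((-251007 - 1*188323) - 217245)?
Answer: -347239/656575 ≈ -0.52886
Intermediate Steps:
(-39118 + 386357)/((-251007 - 1*188323) - 217245) = 347239/((-251007 - 188323) - 217245) = 347239/(-439330 - 217245) = 347239/(-656575) = 347239*(-1/656575) = -347239/656575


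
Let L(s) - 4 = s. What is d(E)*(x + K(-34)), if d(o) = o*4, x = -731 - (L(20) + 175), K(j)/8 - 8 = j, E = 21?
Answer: -95592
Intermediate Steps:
L(s) = 4 + s
K(j) = 64 + 8*j
x = -930 (x = -731 - ((4 + 20) + 175) = -731 - (24 + 175) = -731 - 1*199 = -731 - 199 = -930)
d(o) = 4*o
d(E)*(x + K(-34)) = (4*21)*(-930 + (64 + 8*(-34))) = 84*(-930 + (64 - 272)) = 84*(-930 - 208) = 84*(-1138) = -95592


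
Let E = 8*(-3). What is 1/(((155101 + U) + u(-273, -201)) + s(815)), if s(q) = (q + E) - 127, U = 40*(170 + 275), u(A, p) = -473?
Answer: 1/173092 ≈ 5.7773e-6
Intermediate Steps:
E = -24
U = 17800 (U = 40*445 = 17800)
s(q) = -151 + q (s(q) = (q - 24) - 127 = (-24 + q) - 127 = -151 + q)
1/(((155101 + U) + u(-273, -201)) + s(815)) = 1/(((155101 + 17800) - 473) + (-151 + 815)) = 1/((172901 - 473) + 664) = 1/(172428 + 664) = 1/173092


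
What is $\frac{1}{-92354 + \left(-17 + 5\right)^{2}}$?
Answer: $- \frac{1}{92210} \approx -1.0845 \cdot 10^{-5}$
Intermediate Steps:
$\frac{1}{-92354 + \left(-17 + 5\right)^{2}} = \frac{1}{-92354 + \left(-12\right)^{2}} = \frac{1}{-92354 + 144} = \frac{1}{-92210} = - \frac{1}{92210}$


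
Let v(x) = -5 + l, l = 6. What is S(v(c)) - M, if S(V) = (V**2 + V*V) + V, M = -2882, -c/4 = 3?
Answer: 2885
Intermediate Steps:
c = -12 (c = -4*3 = -12)
v(x) = 1 (v(x) = -5 + 6 = 1)
S(V) = V + 2*V**2 (S(V) = (V**2 + V**2) + V = 2*V**2 + V = V + 2*V**2)
S(v(c)) - M = 1*(1 + 2*1) - 1*(-2882) = 1*(1 + 2) + 2882 = 1*3 + 2882 = 3 + 2882 = 2885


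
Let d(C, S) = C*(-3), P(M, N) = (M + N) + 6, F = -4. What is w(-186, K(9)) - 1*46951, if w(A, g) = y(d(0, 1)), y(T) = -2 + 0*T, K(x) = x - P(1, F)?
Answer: -46953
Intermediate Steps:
P(M, N) = 6 + M + N
d(C, S) = -3*C
K(x) = -3 + x (K(x) = x - (6 + 1 - 4) = x - 1*3 = x - 3 = -3 + x)
y(T) = -2 (y(T) = -2 + 0 = -2)
w(A, g) = -2
w(-186, K(9)) - 1*46951 = -2 - 1*46951 = -2 - 46951 = -46953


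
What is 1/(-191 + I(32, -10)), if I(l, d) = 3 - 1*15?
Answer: -1/203 ≈ -0.0049261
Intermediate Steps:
I(l, d) = -12 (I(l, d) = 3 - 15 = -12)
1/(-191 + I(32, -10)) = 1/(-191 - 12) = 1/(-203) = -1/203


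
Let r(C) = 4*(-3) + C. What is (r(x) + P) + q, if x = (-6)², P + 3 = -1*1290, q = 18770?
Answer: 17501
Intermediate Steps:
P = -1293 (P = -3 - 1*1290 = -3 - 1290 = -1293)
x = 36
r(C) = -12 + C
(r(x) + P) + q = ((-12 + 36) - 1293) + 18770 = (24 - 1293) + 18770 = -1269 + 18770 = 17501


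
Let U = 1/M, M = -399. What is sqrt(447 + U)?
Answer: 4*sqrt(4447653)/399 ≈ 21.142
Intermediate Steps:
U = -1/399 (U = 1/(-399) = -1/399 ≈ -0.0025063)
sqrt(447 + U) = sqrt(447 - 1/399) = sqrt(178352/399) = 4*sqrt(4447653)/399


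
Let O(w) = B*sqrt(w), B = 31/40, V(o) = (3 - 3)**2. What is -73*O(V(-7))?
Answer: 0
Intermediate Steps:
V(o) = 0 (V(o) = 0**2 = 0)
B = 31/40 (B = 31*(1/40) = 31/40 ≈ 0.77500)
O(w) = 31*sqrt(w)/40
-73*O(V(-7)) = -2263*sqrt(0)/40 = -2263*0/40 = -73*0 = 0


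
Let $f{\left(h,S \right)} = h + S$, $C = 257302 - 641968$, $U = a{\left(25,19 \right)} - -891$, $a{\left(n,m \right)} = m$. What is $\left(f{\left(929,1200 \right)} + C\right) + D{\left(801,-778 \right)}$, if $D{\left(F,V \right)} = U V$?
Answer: $-1090517$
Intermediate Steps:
$U = 910$ ($U = 19 - -891 = 19 + 891 = 910$)
$D{\left(F,V \right)} = 910 V$
$C = -384666$
$f{\left(h,S \right)} = S + h$
$\left(f{\left(929,1200 \right)} + C\right) + D{\left(801,-778 \right)} = \left(\left(1200 + 929\right) - 384666\right) + 910 \left(-778\right) = \left(2129 - 384666\right) - 707980 = -382537 - 707980 = -1090517$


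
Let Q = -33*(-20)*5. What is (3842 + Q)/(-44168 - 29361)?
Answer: -7142/73529 ≈ -0.097132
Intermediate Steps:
Q = 3300 (Q = 660*5 = 3300)
(3842 + Q)/(-44168 - 29361) = (3842 + 3300)/(-44168 - 29361) = 7142/(-73529) = 7142*(-1/73529) = -7142/73529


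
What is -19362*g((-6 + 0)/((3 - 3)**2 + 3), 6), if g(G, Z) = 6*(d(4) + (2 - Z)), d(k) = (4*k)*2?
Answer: -3252816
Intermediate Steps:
d(k) = 8*k
g(G, Z) = 204 - 6*Z (g(G, Z) = 6*(8*4 + (2 - Z)) = 6*(32 + (2 - Z)) = 6*(34 - Z) = 204 - 6*Z)
-19362*g((-6 + 0)/((3 - 3)**2 + 3), 6) = -19362*(204 - 6*6) = -19362*(204 - 36) = -19362*168 = -3252816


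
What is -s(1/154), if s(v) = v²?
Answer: -1/23716 ≈ -4.2166e-5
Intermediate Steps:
-s(1/154) = -(1/154)² = -1*1/23716 = -1/23716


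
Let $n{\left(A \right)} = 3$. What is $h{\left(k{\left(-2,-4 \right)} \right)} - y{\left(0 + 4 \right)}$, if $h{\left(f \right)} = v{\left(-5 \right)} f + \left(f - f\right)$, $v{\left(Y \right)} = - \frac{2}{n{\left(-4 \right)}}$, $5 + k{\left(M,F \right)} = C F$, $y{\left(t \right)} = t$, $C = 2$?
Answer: $\frac{14}{3} \approx 4.6667$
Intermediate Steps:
$k{\left(M,F \right)} = -5 + 2 F$
$v{\left(Y \right)} = - \frac{2}{3}$
$h{\left(f \right)} = - \frac{2 f}{3}$ ($h{\left(f \right)} = - \frac{2 f}{3} + \left(f - f\right) = - \frac{2 f}{3} + 0 = - \frac{2 f}{3}$)
$h{\left(k{\left(-2,-4 \right)} \right)} - y{\left(0 + 4 \right)} = - \frac{2 \left(-5 + 2 \left(-4\right)\right)}{3} - \left(0 + 4\right) = - \frac{2 \left(-5 - 8\right)}{3} - 4 = \left(- \frac{2}{3}\right) \left(-13\right) - 4 = \frac{26}{3} - 4 = \frac{14}{3}$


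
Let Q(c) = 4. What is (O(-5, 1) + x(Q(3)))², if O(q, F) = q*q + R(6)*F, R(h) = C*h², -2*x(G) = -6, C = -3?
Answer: 6400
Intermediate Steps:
x(G) = 3 (x(G) = -½*(-6) = 3)
R(h) = -3*h²
O(q, F) = q² - 108*F (O(q, F) = q*q + (-3*6²)*F = q² + (-3*36)*F = q² - 108*F)
(O(-5, 1) + x(Q(3)))² = (((-5)² - 108*1) + 3)² = ((25 - 108) + 3)² = (-83 + 3)² = (-80)² = 6400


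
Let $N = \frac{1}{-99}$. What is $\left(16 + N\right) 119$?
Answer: $\frac{188377}{99} \approx 1902.8$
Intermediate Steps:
$N = - \frac{1}{99} \approx -0.010101$
$\left(16 + N\right) 119 = \left(16 - \frac{1}{99}\right) 119 = \frac{1583}{99} \cdot 119 = \frac{188377}{99}$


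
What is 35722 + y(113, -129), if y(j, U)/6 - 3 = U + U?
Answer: 34192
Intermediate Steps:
y(j, U) = 18 + 12*U (y(j, U) = 18 + 6*(U + U) = 18 + 6*(2*U) = 18 + 12*U)
35722 + y(113, -129) = 35722 + (18 + 12*(-129)) = 35722 + (18 - 1548) = 35722 - 1530 = 34192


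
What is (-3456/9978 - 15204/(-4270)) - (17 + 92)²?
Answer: -6024591077/507215 ≈ -11878.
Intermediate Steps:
(-3456/9978 - 15204/(-4270)) - (17 + 92)² = (-3456*1/9978 - 15204*(-1/4270)) - 1*109² = (-576/1663 + 1086/305) - 1*11881 = 1630338/507215 - 11881 = -6024591077/507215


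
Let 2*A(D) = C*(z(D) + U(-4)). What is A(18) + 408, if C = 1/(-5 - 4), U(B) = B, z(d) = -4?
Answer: 3676/9 ≈ 408.44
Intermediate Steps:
C = -⅑ (C = 1/(-9) = -⅑ ≈ -0.11111)
A(D) = 4/9 (A(D) = (-(-4 - 4)/9)/2 = (-⅑*(-8))/2 = (½)*(8/9) = 4/9)
A(18) + 408 = 4/9 + 408 = 3676/9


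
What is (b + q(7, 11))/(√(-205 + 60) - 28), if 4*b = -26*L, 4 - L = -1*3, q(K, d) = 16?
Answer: 826/929 + 59*I*√145/1858 ≈ 0.88913 + 0.38238*I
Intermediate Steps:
L = 7 (L = 4 - (-1)*3 = 4 - 1*(-3) = 4 + 3 = 7)
b = -91/2 (b = (-26*7)/4 = (¼)*(-182) = -91/2 ≈ -45.500)
(b + q(7, 11))/(√(-205 + 60) - 28) = (-91/2 + 16)/(√(-205 + 60) - 28) = -59/(2*(√(-145) - 28)) = -59/(2*(I*√145 - 28)) = -59/(2*(-28 + I*√145))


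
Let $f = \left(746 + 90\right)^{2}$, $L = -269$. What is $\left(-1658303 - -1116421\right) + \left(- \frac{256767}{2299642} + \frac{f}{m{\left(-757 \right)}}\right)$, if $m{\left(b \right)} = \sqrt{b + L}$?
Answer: $- \frac{1246134863011}{2299642} - \frac{18392 i \sqrt{114}}{9} \approx -5.4188 \cdot 10^{5} - 21819.0 i$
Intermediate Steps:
$m{\left(b \right)} = \sqrt{-269 + b}$ ($m{\left(b \right)} = \sqrt{b - 269} = \sqrt{-269 + b}$)
$f = 698896$ ($f = 836^{2} = 698896$)
$\left(-1658303 - -1116421\right) + \left(- \frac{256767}{2299642} + \frac{f}{m{\left(-757 \right)}}\right) = \left(-1658303 - -1116421\right) + \left(- \frac{256767}{2299642} + \frac{698896}{\sqrt{-269 - 757}}\right) = \left(-1658303 + 1116421\right) + \left(\left(-256767\right) \frac{1}{2299642} + \frac{698896}{\sqrt{-1026}}\right) = -541882 - \left(\frac{256767}{2299642} - \frac{698896}{3 i \sqrt{114}}\right) = -541882 - \left(\frac{256767}{2299642} - 698896 \left(- \frac{i \sqrt{114}}{342}\right)\right) = -541882 - \left(\frac{256767}{2299642} + \frac{18392 i \sqrt{114}}{9}\right) = - \frac{1246134863011}{2299642} - \frac{18392 i \sqrt{114}}{9}$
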